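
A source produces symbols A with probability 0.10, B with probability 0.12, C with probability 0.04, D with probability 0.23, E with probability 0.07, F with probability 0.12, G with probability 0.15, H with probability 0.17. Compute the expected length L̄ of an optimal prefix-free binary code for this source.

2.88 bits/symbol

Repeatedly combine the two least-probable nodes; the expected code length is the sum of the merged weights.
merge 1/25 + 7/100 → 11/100
merge 1/10 + 11/100 → 21/100
merge 3/25 + 3/25 → 6/25
merge 3/20 + 17/100 → 8/25
merge 21/100 + 23/100 → 11/25
merge 6/25 + 8/25 → 14/25
merge 11/25 + 14/25 → 1
L = 11/100 + 21/100 + 6/25 + 8/25 + 11/25 + 14/25 + 1 = 72/25 = 2.88 bits/symbol.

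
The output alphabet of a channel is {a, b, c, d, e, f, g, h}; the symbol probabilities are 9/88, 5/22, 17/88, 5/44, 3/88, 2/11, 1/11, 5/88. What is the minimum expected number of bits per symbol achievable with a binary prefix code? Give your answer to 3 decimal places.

Repeatedly combine the two least-probable nodes; the expected code length is the sum of the merged weights.
merge 3/88 + 5/88 → 1/11
merge 1/11 + 1/11 → 2/11
merge 9/88 + 5/44 → 19/88
merge 2/11 + 2/11 → 4/11
merge 17/88 + 19/88 → 9/22
merge 5/22 + 4/11 → 13/22
merge 9/22 + 13/22 → 1
L = 1/11 + 2/11 + 19/88 + 4/11 + 9/22 + 13/22 + 1 = 251/88 ≈ 2.852 bits/symbol.

2.852 bits/symbol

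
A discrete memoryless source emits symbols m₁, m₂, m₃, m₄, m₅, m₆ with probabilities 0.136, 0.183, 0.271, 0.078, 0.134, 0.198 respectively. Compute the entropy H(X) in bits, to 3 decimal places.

2.489 bits

H = −Σ pᵢ log₂ pᵢ.
−0.136·log₂(0.136) = 0.3915
−0.183·log₂(0.183) = 0.4484
−0.271·log₂(0.271) = 0.5105
−0.078·log₂(0.078) = 0.2871
−0.134·log₂(0.134) = 0.3886
−0.198·log₂(0.198) = 0.4626
Sum ≈ 2.4885 → 2.489 bits.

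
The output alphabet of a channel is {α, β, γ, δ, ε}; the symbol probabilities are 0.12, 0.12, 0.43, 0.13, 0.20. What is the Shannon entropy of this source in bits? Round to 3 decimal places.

H = −Σ pᵢ log₂ pᵢ.
−0.12·log₂(0.12) = 0.3671
−0.12·log₂(0.12) = 0.3671
−0.43·log₂(0.43) = 0.5236
−0.13·log₂(0.13) = 0.3826
−0.20·log₂(0.20) = 0.4644
Sum ≈ 2.1047 → 2.105 bits.

2.105 bits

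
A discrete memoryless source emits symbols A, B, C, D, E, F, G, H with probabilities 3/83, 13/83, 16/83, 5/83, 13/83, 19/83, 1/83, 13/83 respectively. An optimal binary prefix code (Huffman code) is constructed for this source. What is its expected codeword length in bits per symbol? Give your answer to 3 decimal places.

2.735 bits/symbol

Repeatedly combine the two least-probable nodes; the expected code length is the sum of the merged weights.
merge 1/83 + 3/83 → 4/83
merge 4/83 + 5/83 → 9/83
merge 9/83 + 13/83 → 22/83
merge 13/83 + 13/83 → 26/83
merge 16/83 + 19/83 → 35/83
merge 22/83 + 26/83 → 48/83
merge 35/83 + 48/83 → 1
L = 4/83 + 9/83 + 22/83 + 26/83 + 35/83 + 48/83 + 1 = 227/83 ≈ 2.735 bits/symbol.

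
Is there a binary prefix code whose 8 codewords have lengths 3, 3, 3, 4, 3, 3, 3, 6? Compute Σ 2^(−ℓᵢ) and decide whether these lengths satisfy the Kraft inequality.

0.828125; yes

With common denominator 2^6 = 64: Σ 2^(−ℓᵢ) = 8/64 + 8/64 + 8/64 + 4/64 + 8/64 + 8/64 + 8/64 + 1/64 = 53/64 = 0.828125.
Kraft's inequality requires Σ ≤ 1; here Σ = 0.828125 ≤ 1, so such a prefix code exists.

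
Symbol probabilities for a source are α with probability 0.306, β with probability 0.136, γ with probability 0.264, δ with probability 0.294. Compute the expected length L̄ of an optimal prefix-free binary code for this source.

2 bits/symbol

Repeatedly combine the two least-probable nodes; the expected code length is the sum of the merged weights.
merge 17/125 + 33/125 → 2/5
merge 147/500 + 153/500 → 3/5
merge 2/5 + 3/5 → 1
L = 2/5 + 3/5 + 1 = 2 bits/symbol.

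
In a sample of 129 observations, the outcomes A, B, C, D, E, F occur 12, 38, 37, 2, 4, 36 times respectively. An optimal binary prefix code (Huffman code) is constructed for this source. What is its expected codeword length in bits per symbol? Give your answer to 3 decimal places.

2.186 bits/symbol

Probabilities are the counts divided by 129.
Repeatedly combine the two least-probable nodes; the expected code length is the sum of the merged weights.
merge 2/129 + 4/129 → 2/43
merge 2/43 + 4/43 → 6/43
merge 6/43 + 12/43 → 18/43
merge 37/129 + 38/129 → 25/43
merge 18/43 + 25/43 → 1
L = 2/43 + 6/43 + 18/43 + 25/43 + 1 = 94/43 ≈ 2.186 bits/symbol.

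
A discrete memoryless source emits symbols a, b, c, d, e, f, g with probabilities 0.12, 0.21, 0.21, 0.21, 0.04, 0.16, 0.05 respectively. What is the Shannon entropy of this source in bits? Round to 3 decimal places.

2.610 bits

H = −Σ pᵢ log₂ pᵢ.
−0.12·log₂(0.12) = 0.3671
−0.21·log₂(0.21) = 0.4728
−0.21·log₂(0.21) = 0.4728
−0.21·log₂(0.21) = 0.4728
−0.04·log₂(0.04) = 0.1858
−0.16·log₂(0.16) = 0.4230
−0.05·log₂(0.05) = 0.2161
Sum ≈ 2.6104 → 2.610 bits.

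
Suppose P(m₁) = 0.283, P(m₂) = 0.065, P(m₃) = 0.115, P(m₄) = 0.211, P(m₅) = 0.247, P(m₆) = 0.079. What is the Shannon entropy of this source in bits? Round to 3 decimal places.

H = −Σ pᵢ log₂ pᵢ.
−0.283·log₂(0.283) = 0.5154
−0.065·log₂(0.065) = 0.2563
−0.115·log₂(0.115) = 0.3588
−0.211·log₂(0.211) = 0.4736
−0.247·log₂(0.247) = 0.4983
−0.079·log₂(0.079) = 0.2893
Sum ≈ 2.3918 → 2.392 bits.

2.392 bits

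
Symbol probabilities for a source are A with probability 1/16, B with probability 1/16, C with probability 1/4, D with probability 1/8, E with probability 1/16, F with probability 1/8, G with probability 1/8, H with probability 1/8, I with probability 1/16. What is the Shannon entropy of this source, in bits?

3 bits

Each probability is a power of 1/2, so log₂(1/p) is an integer.
H = Σ p·log₂(1/p) = 1/16·4 + 1/16·4 + 1/4·2 + 1/8·3 + 1/16·4 + 1/8·3 + 1/8·3 + 1/8·3 + 1/16·4 = 3 bits.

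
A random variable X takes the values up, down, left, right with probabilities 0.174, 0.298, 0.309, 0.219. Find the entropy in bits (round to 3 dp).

1.963 bits

H = −Σ pᵢ log₂ pᵢ.
−0.174·log₂(0.174) = 0.4390
−0.298·log₂(0.298) = 0.5205
−0.309·log₂(0.309) = 0.5235
−0.219·log₂(0.219) = 0.4798
Sum ≈ 1.9628 → 1.963 bits.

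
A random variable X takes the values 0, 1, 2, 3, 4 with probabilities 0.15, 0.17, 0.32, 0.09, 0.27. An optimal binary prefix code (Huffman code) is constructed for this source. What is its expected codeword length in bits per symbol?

Repeatedly combine the two least-probable nodes; the expected code length is the sum of the merged weights.
merge 9/100 + 3/20 → 6/25
merge 17/100 + 6/25 → 41/100
merge 27/100 + 8/25 → 59/100
merge 41/100 + 59/100 → 1
L = 6/25 + 41/100 + 59/100 + 1 = 56/25 = 2.24 bits/symbol.

2.24 bits/symbol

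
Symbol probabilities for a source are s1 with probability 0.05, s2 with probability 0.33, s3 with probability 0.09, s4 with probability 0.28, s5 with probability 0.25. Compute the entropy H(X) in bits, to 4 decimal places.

H = −Σ pᵢ log₂ pᵢ.
−0.05·log₂(0.05) = 0.2161
−0.33·log₂(0.33) = 0.5278
−0.09·log₂(0.09) = 0.3127
−0.28·log₂(0.28) = 0.5142
−0.25·log₂(0.25) = 0.5000
Sum ≈ 2.0708 → 2.0708 bits.

2.0708 bits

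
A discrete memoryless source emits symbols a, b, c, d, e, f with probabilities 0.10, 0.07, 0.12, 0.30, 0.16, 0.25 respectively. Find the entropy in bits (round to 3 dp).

H = −Σ pᵢ log₂ pᵢ.
−0.10·log₂(0.10) = 0.3322
−0.07·log₂(0.07) = 0.2686
−0.12·log₂(0.12) = 0.3671
−0.30·log₂(0.30) = 0.5211
−0.16·log₂(0.16) = 0.4230
−0.25·log₂(0.25) = 0.5000
Sum ≈ 2.4119 → 2.412 bits.

2.412 bits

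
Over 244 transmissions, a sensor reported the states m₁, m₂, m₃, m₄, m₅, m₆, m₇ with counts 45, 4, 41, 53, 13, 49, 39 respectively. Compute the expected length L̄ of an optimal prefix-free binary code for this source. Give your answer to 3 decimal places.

Probabilities are the counts divided by 244.
Repeatedly combine the two least-probable nodes; the expected code length is the sum of the merged weights.
merge 1/61 + 13/244 → 17/244
merge 17/244 + 39/244 → 14/61
merge 41/244 + 45/244 → 43/122
merge 49/244 + 53/244 → 51/122
merge 14/61 + 43/122 → 71/122
merge 51/122 + 71/122 → 1
L = 17/244 + 14/61 + 43/122 + 51/122 + 71/122 + 1 = 647/244 ≈ 2.652 bits/symbol.

2.652 bits/symbol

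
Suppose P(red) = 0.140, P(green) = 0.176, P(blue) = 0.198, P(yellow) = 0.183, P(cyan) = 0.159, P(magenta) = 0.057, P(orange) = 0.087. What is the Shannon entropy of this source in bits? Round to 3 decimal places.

H = −Σ pᵢ log₂ pᵢ.
−0.140·log₂(0.140) = 0.3971
−0.176·log₂(0.176) = 0.4411
−0.198·log₂(0.198) = 0.4626
−0.183·log₂(0.183) = 0.4484
−0.159·log₂(0.159) = 0.4218
−0.057·log₂(0.057) = 0.2356
−0.087·log₂(0.087) = 0.3065
Sum ≈ 2.7131 → 2.713 bits.

2.713 bits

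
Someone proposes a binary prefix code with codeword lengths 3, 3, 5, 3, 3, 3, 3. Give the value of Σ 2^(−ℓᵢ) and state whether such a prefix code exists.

0.78125; yes

With common denominator 2^5 = 32: Σ 2^(−ℓᵢ) = 4/32 + 4/32 + 1/32 + 4/32 + 4/32 + 4/32 + 4/32 = 25/32 = 0.78125.
Kraft's inequality requires Σ ≤ 1; here Σ = 0.78125 ≤ 1, so such a prefix code exists.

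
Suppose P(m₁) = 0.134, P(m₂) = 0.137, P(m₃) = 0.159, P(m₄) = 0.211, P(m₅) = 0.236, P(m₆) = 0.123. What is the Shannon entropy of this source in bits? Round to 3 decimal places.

H = −Σ pᵢ log₂ pᵢ.
−0.134·log₂(0.134) = 0.3886
−0.137·log₂(0.137) = 0.3929
−0.159·log₂(0.159) = 0.4218
−0.211·log₂(0.211) = 0.4736
−0.236·log₂(0.236) = 0.4916
−0.123·log₂(0.123) = 0.3719
Sum ≈ 2.5404 → 2.540 bits.

2.540 bits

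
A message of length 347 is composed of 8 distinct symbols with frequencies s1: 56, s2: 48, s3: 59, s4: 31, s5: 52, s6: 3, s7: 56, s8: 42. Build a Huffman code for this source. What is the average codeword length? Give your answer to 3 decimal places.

2.928 bits/symbol

Probabilities are the counts divided by 347.
Repeatedly combine the two least-probable nodes; the expected code length is the sum of the merged weights.
merge 3/347 + 31/347 → 34/347
merge 34/347 + 42/347 → 76/347
merge 48/347 + 52/347 → 100/347
merge 56/347 + 56/347 → 112/347
merge 59/347 + 76/347 → 135/347
merge 100/347 + 112/347 → 212/347
merge 135/347 + 212/347 → 1
L = 34/347 + 76/347 + 100/347 + 112/347 + 135/347 + 212/347 + 1 = 1016/347 ≈ 2.928 bits/symbol.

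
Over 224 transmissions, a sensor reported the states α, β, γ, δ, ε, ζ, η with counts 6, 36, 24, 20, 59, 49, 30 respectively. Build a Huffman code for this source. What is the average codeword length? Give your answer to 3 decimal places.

2.634 bits/symbol

Probabilities are the counts divided by 224.
Repeatedly combine the two least-probable nodes; the expected code length is the sum of the merged weights.
merge 3/112 + 5/56 → 13/112
merge 3/28 + 13/112 → 25/112
merge 15/112 + 9/56 → 33/112
merge 7/32 + 25/112 → 99/224
merge 59/224 + 33/112 → 125/224
merge 99/224 + 125/224 → 1
L = 13/112 + 25/112 + 33/112 + 99/224 + 125/224 + 1 = 295/112 ≈ 2.634 bits/symbol.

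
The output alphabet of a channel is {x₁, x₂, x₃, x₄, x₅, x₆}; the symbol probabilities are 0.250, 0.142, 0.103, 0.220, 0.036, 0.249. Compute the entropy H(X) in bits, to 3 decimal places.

H = −Σ pᵢ log₂ pᵢ.
−0.250·log₂(0.250) = 0.5000
−0.142·log₂(0.142) = 0.3999
−0.103·log₂(0.103) = 0.3378
−0.220·log₂(0.220) = 0.4806
−0.036·log₂(0.036) = 0.1727
−0.249·log₂(0.249) = 0.4994
Sum ≈ 2.3903 → 2.390 bits.

2.390 bits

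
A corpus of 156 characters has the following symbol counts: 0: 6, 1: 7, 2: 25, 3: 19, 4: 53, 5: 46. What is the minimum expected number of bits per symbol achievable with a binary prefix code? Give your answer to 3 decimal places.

2.288 bits/symbol

Probabilities are the counts divided by 156.
Repeatedly combine the two least-probable nodes; the expected code length is the sum of the merged weights.
merge 1/26 + 7/156 → 1/12
merge 1/12 + 19/156 → 8/39
merge 25/156 + 8/39 → 19/52
merge 23/78 + 53/156 → 33/52
merge 19/52 + 33/52 → 1
L = 1/12 + 8/39 + 19/52 + 33/52 + 1 = 119/52 ≈ 2.288 bits/symbol.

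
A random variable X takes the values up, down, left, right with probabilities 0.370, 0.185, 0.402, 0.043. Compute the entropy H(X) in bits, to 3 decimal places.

1.705 bits

H = −Σ pᵢ log₂ pᵢ.
−0.370·log₂(0.370) = 0.5307
−0.185·log₂(0.185) = 0.4504
−0.402·log₂(0.402) = 0.5285
−0.043·log₂(0.043) = 0.1952
Sum ≈ 1.7048 → 1.705 bits.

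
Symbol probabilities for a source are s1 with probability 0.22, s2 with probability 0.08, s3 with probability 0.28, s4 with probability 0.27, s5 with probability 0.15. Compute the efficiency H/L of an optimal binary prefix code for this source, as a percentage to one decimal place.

99.0%

Entropy H = −Σ p log₂ p ≈ 2.2069 bits.
Huffman merges: 2/25+3/20→23/100; 11/50+23/100→9/20; 27/100+7/25→11/20; 9/20+11/20→1. L = 223/100 ≈ 2.2300.
Efficiency = H/L = 2.2069/2.2300 = 99.0%.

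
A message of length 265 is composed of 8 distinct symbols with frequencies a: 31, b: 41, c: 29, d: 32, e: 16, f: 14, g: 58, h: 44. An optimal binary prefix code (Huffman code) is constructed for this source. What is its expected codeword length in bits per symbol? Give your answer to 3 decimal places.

Probabilities are the counts divided by 265.
Repeatedly combine the two least-probable nodes; the expected code length is the sum of the merged weights.
merge 14/265 + 16/265 → 6/53
merge 29/265 + 6/53 → 59/265
merge 31/265 + 32/265 → 63/265
merge 41/265 + 44/265 → 17/53
merge 58/265 + 59/265 → 117/265
merge 63/265 + 17/53 → 148/265
merge 117/265 + 148/265 → 1
L = 6/53 + 59/265 + 63/265 + 17/53 + 117/265 + 148/265 + 1 = 767/265 ≈ 2.894 bits/symbol.

2.894 bits/symbol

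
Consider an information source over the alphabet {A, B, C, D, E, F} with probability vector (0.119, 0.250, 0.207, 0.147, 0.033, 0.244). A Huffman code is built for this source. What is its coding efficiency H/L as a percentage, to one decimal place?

98.0%

Entropy H = −Σ p log₂ p ≈ 2.4014 bits.
Huffman merges: 33/1000+119/1000→19/125; 147/1000+19/125→299/1000; 207/1000+61/250→451/1000; 1/4+299/1000→549/1000; 451/1000+549/1000→1. L = 2451/1000 ≈ 2.4510.
Efficiency = H/L = 2.4014/2.4510 = 98.0%.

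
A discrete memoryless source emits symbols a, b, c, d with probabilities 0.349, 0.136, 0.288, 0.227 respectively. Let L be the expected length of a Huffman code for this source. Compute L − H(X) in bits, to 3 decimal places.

0.076 bits

Entropy H = −Σ p log₂ p ≈ 1.9243 bits.
Huffman merges: 17/125+227/1000→363/1000; 36/125+349/1000→637/1000; 363/1000+637/1000→1. L = 2 ≈ 2.0000.
L − H = 2.0000 − 1.9243 = 0.076 bits.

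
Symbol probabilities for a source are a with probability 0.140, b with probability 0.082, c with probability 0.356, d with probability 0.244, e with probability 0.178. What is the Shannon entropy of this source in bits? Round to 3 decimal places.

H = −Σ pᵢ log₂ pᵢ.
−0.140·log₂(0.140) = 0.3971
−0.082·log₂(0.082) = 0.2959
−0.356·log₂(0.356) = 0.5305
−0.244·log₂(0.244) = 0.4966
−0.178·log₂(0.178) = 0.4432
Sum ≈ 2.1632 → 2.163 bits.

2.163 bits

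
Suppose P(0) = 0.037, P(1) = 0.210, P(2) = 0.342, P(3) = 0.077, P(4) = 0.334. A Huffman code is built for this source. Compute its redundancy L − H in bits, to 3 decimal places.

0.105 bits

Entropy H = −Σ p log₂ p ≈ 1.9914 bits.
Huffman merges: 37/1000+77/1000→57/500; 57/500+21/100→81/250; 81/250+167/500→329/500; 171/500+329/500→1. L = 262/125 ≈ 2.0960.
L − H = 2.0960 − 1.9914 = 0.105 bits.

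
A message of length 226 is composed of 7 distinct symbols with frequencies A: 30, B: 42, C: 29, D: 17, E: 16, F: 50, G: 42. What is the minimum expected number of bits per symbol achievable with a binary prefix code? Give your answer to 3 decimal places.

2.739 bits/symbol

Probabilities are the counts divided by 226.
Repeatedly combine the two least-probable nodes; the expected code length is the sum of the merged weights.
merge 8/113 + 17/226 → 33/226
merge 29/226 + 15/113 → 59/226
merge 33/226 + 21/113 → 75/226
merge 21/113 + 25/113 → 46/113
merge 59/226 + 75/226 → 67/113
merge 46/113 + 67/113 → 1
L = 33/226 + 59/226 + 75/226 + 46/113 + 67/113 + 1 = 619/226 ≈ 2.739 bits/symbol.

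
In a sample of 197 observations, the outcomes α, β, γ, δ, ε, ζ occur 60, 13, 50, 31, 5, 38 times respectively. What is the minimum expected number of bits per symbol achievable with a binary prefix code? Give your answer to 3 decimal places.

Probabilities are the counts divided by 197.
Repeatedly combine the two least-probable nodes; the expected code length is the sum of the merged weights.
merge 5/197 + 13/197 → 18/197
merge 18/197 + 31/197 → 49/197
merge 38/197 + 49/197 → 87/197
merge 50/197 + 60/197 → 110/197
merge 87/197 + 110/197 → 1
L = 18/197 + 49/197 + 87/197 + 110/197 + 1 = 461/197 ≈ 2.340 bits/symbol.

2.340 bits/symbol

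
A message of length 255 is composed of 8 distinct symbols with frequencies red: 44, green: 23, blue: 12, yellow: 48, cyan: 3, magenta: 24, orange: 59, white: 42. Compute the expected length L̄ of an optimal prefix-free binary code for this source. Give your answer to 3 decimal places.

Probabilities are the counts divided by 255.
Repeatedly combine the two least-probable nodes; the expected code length is the sum of the merged weights.
merge 1/85 + 4/85 → 1/17
merge 1/17 + 23/255 → 38/255
merge 8/85 + 38/255 → 62/255
merge 14/85 + 44/255 → 86/255
merge 16/85 + 59/255 → 107/255
merge 62/255 + 86/255 → 148/255
merge 107/255 + 148/255 → 1
L = 1/17 + 38/255 + 62/255 + 86/255 + 107/255 + 148/255 + 1 = 237/85 ≈ 2.788 bits/symbol.

2.788 bits/symbol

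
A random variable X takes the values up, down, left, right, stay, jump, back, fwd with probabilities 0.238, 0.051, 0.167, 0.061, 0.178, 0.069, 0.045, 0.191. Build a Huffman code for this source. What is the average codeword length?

Repeatedly combine the two least-probable nodes; the expected code length is the sum of the merged weights.
merge 9/200 + 51/1000 → 12/125
merge 61/1000 + 69/1000 → 13/100
merge 12/125 + 13/100 → 113/500
merge 167/1000 + 89/500 → 69/200
merge 191/1000 + 113/500 → 417/1000
merge 119/500 + 69/200 → 583/1000
merge 417/1000 + 583/1000 → 1
L = 12/125 + 13/100 + 113/500 + 69/200 + 417/1000 + 583/1000 + 1 = 2797/1000 = 2.797 bits/symbol.

2.797 bits/symbol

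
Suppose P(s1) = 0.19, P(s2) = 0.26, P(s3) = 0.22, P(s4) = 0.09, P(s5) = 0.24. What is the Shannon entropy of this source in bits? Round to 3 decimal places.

2.248 bits

H = −Σ pᵢ log₂ pᵢ.
−0.19·log₂(0.19) = 0.4552
−0.26·log₂(0.26) = 0.5053
−0.22·log₂(0.22) = 0.4806
−0.09·log₂(0.09) = 0.3127
−0.24·log₂(0.24) = 0.4941
Sum ≈ 2.2479 → 2.248 bits.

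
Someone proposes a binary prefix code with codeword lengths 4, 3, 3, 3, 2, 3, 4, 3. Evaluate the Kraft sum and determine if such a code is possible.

With common denominator 2^4 = 16: Σ 2^(−ℓᵢ) = 1/16 + 2/16 + 2/16 + 2/16 + 4/16 + 2/16 + 1/16 + 2/16 = 16/16 = 1.
Kraft's inequality requires Σ ≤ 1; here Σ = 1 ≤ 1, so such a prefix code exists.

1; yes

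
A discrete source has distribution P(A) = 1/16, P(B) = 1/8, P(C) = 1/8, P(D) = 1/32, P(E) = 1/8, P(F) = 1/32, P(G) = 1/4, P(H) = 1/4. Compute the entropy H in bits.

2.6875 bits

Each probability is a power of 1/2, so log₂(1/p) is an integer.
H = Σ p·log₂(1/p) = 1/16·4 + 1/8·3 + 1/8·3 + 1/32·5 + 1/8·3 + 1/32·5 + 1/4·2 + 1/4·2 = 2.6875 bits.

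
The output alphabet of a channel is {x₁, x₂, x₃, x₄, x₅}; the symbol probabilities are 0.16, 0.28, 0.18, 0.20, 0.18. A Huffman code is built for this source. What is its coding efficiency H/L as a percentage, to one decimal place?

98.0%

Entropy H = −Σ p log₂ p ≈ 2.2922 bits.
Huffman merges: 4/25+9/50→17/50; 9/50+1/5→19/50; 7/25+17/50→31/50; 19/50+31/50→1. L = 117/50 ≈ 2.3400.
Efficiency = H/L = 2.2922/2.3400 = 98.0%.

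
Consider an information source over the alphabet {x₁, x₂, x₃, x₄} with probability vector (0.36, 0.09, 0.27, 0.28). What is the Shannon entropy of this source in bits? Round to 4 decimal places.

H = −Σ pᵢ log₂ pᵢ.
−0.36·log₂(0.36) = 0.5306
−0.09·log₂(0.09) = 0.3127
−0.27·log₂(0.27) = 0.5100
−0.28·log₂(0.28) = 0.5142
Sum ≈ 1.8675 → 1.8675 bits.

1.8675 bits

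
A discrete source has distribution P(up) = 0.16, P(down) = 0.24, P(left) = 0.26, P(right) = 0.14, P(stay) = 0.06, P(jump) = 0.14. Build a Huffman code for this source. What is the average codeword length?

2.5 bits/symbol

Repeatedly combine the two least-probable nodes; the expected code length is the sum of the merged weights.
merge 3/50 + 7/50 → 1/5
merge 7/50 + 4/25 → 3/10
merge 1/5 + 6/25 → 11/25
merge 13/50 + 3/10 → 14/25
merge 11/25 + 14/25 → 1
L = 1/5 + 3/10 + 11/25 + 14/25 + 1 = 5/2 = 2.5 bits/symbol.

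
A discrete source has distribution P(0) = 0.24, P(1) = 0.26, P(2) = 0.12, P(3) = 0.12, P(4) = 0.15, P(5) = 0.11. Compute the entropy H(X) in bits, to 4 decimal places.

2.4944 bits

H = −Σ pᵢ log₂ pᵢ.
−0.24·log₂(0.24) = 0.4941
−0.26·log₂(0.26) = 0.5053
−0.12·log₂(0.12) = 0.3671
−0.12·log₂(0.12) = 0.3671
−0.15·log₂(0.15) = 0.4105
−0.11·log₂(0.11) = 0.3503
Sum ≈ 2.4944 → 2.4944 bits.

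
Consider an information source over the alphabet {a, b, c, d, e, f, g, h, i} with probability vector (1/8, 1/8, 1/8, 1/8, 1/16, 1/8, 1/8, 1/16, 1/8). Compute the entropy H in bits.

Each probability is a power of 1/2, so log₂(1/p) is an integer.
H = Σ p·log₂(1/p) = 1/8·3 + 1/8·3 + 1/8·3 + 1/8·3 + 1/16·4 + 1/8·3 + 1/8·3 + 1/16·4 + 1/8·3 = 3.125 bits.

3.125 bits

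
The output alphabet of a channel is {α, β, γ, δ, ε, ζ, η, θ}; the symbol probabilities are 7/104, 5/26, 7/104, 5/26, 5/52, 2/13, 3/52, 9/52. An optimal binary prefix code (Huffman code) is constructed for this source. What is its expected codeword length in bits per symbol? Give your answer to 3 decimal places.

2.904 bits/symbol

Repeatedly combine the two least-probable nodes; the expected code length is the sum of the merged weights.
merge 3/52 + 7/104 → 1/8
merge 7/104 + 5/52 → 17/104
merge 1/8 + 2/13 → 29/104
merge 17/104 + 9/52 → 35/104
merge 5/26 + 5/26 → 5/13
merge 29/104 + 35/104 → 8/13
merge 5/13 + 8/13 → 1
L = 1/8 + 17/104 + 29/104 + 35/104 + 5/13 + 8/13 + 1 = 151/52 ≈ 2.904 bits/symbol.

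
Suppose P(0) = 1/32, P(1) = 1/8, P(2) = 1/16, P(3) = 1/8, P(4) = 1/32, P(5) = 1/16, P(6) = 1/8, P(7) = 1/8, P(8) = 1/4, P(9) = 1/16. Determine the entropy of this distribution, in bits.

Each probability is a power of 1/2, so log₂(1/p) is an integer.
H = Σ p·log₂(1/p) = 1/32·5 + 1/8·3 + 1/16·4 + 1/8·3 + 1/32·5 + 1/16·4 + 1/8·3 + 1/8·3 + 1/4·2 + 1/16·4 = 3.0625 bits.

3.0625 bits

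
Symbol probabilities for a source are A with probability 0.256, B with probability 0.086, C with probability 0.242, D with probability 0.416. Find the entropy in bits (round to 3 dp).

H = −Σ pᵢ log₂ pᵢ.
−0.256·log₂(0.256) = 0.5032
−0.086·log₂(0.086) = 0.3044
−0.242·log₂(0.242) = 0.4954
−0.416·log₂(0.416) = 0.5264
Sum ≈ 1.8294 → 1.829 bits.

1.829 bits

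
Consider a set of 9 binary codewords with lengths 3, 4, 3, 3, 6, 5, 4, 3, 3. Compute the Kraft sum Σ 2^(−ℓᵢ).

With common denominator 2^6 = 64: Σ 2^(−ℓᵢ) = 8/64 + 4/64 + 8/64 + 8/64 + 1/64 + 2/64 + 4/64 + 8/64 + 8/64 = 51/64 = 0.796875.

0.796875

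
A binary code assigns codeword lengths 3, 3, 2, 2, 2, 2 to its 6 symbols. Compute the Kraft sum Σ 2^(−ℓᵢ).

With common denominator 2^3 = 8: Σ 2^(−ℓᵢ) = 1/8 + 1/8 + 2/8 + 2/8 + 2/8 + 2/8 = 10/8 = 1.25.

1.25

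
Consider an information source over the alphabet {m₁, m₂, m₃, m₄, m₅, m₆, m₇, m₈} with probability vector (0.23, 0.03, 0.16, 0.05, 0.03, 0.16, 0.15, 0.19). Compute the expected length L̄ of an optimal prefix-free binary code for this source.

2.75 bits/symbol

Repeatedly combine the two least-probable nodes; the expected code length is the sum of the merged weights.
merge 3/100 + 3/100 → 3/50
merge 1/20 + 3/50 → 11/100
merge 11/100 + 3/20 → 13/50
merge 4/25 + 4/25 → 8/25
merge 19/100 + 23/100 → 21/50
merge 13/50 + 8/25 → 29/50
merge 21/50 + 29/50 → 1
L = 3/50 + 11/100 + 13/50 + 8/25 + 21/50 + 29/50 + 1 = 11/4 = 2.75 bits/symbol.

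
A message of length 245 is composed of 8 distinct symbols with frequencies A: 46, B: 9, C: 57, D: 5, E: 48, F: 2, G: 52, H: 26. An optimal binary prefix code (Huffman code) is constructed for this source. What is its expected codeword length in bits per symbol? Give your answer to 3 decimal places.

2.624 bits/symbol

Probabilities are the counts divided by 245.
Repeatedly combine the two least-probable nodes; the expected code length is the sum of the merged weights.
merge 2/245 + 1/49 → 1/35
merge 1/35 + 9/245 → 16/245
merge 16/245 + 26/245 → 6/35
merge 6/35 + 46/245 → 88/245
merge 48/245 + 52/245 → 20/49
merge 57/245 + 88/245 → 29/49
merge 20/49 + 29/49 → 1
L = 1/35 + 16/245 + 6/35 + 88/245 + 20/49 + 29/49 + 1 = 643/245 ≈ 2.624 bits/symbol.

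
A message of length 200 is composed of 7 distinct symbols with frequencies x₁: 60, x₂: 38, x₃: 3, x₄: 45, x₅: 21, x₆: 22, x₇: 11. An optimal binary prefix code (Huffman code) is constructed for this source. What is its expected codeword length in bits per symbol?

Probabilities are the counts divided by 200.
Repeatedly combine the two least-probable nodes; the expected code length is the sum of the merged weights.
merge 3/200 + 11/200 → 7/100
merge 7/100 + 21/200 → 7/40
merge 11/100 + 7/40 → 57/200
merge 19/100 + 9/40 → 83/200
merge 57/200 + 3/10 → 117/200
merge 83/200 + 117/200 → 1
L = 7/100 + 7/40 + 57/200 + 83/200 + 117/200 + 1 = 253/100 = 2.53 bits/symbol.

2.53 bits/symbol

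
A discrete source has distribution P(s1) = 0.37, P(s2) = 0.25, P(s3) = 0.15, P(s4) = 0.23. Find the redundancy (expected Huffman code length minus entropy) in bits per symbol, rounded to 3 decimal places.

Entropy H = −Σ p log₂ p ≈ 1.9289 bits.
Huffman merges: 3/20+23/100→19/50; 1/4+37/100→31/50; 19/50+31/50→1. L = 2 ≈ 2.0000.
L − H = 2.0000 − 1.9289 = 0.071 bits.

0.071 bits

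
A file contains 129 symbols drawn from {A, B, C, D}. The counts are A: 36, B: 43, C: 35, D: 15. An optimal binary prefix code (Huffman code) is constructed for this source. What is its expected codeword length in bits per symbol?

Probabilities are the counts divided by 129.
Repeatedly combine the two least-probable nodes; the expected code length is the sum of the merged weights.
merge 5/43 + 35/129 → 50/129
merge 12/43 + 1/3 → 79/129
merge 50/129 + 79/129 → 1
L = 50/129 + 79/129 + 1 = 2 bits/symbol.

2 bits/symbol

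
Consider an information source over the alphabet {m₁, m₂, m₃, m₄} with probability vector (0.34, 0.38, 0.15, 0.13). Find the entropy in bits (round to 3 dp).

H = −Σ pᵢ log₂ pᵢ.
−0.34·log₂(0.34) = 0.5292
−0.38·log₂(0.38) = 0.5305
−0.15·log₂(0.15) = 0.4105
−0.13·log₂(0.13) = 0.3826
Sum ≈ 1.8528 → 1.853 bits.

1.853 bits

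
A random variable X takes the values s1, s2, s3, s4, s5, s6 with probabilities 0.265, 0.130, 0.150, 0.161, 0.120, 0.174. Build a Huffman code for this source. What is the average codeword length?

Repeatedly combine the two least-probable nodes; the expected code length is the sum of the merged weights.
merge 3/25 + 13/100 → 1/4
merge 3/20 + 161/1000 → 311/1000
merge 87/500 + 1/4 → 53/125
merge 53/200 + 311/1000 → 72/125
merge 53/125 + 72/125 → 1
L = 1/4 + 311/1000 + 53/125 + 72/125 + 1 = 2561/1000 = 2.561 bits/symbol.

2.561 bits/symbol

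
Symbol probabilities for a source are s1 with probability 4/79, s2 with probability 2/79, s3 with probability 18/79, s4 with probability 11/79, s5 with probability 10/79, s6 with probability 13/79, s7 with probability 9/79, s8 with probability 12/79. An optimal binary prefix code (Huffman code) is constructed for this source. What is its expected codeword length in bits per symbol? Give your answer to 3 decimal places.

2.848 bits/symbol

Repeatedly combine the two least-probable nodes; the expected code length is the sum of the merged weights.
merge 2/79 + 4/79 → 6/79
merge 6/79 + 9/79 → 15/79
merge 10/79 + 11/79 → 21/79
merge 12/79 + 13/79 → 25/79
merge 15/79 + 18/79 → 33/79
merge 21/79 + 25/79 → 46/79
merge 33/79 + 46/79 → 1
L = 6/79 + 15/79 + 21/79 + 25/79 + 33/79 + 46/79 + 1 = 225/79 ≈ 2.848 bits/symbol.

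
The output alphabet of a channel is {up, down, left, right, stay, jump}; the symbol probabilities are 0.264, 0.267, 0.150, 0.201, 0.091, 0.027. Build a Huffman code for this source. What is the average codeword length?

2.386 bits/symbol

Repeatedly combine the two least-probable nodes; the expected code length is the sum of the merged weights.
merge 27/1000 + 91/1000 → 59/500
merge 59/500 + 3/20 → 67/250
merge 201/1000 + 33/125 → 93/200
merge 267/1000 + 67/250 → 107/200
merge 93/200 + 107/200 → 1
L = 59/500 + 67/250 + 93/200 + 107/200 + 1 = 1193/500 = 2.386 bits/symbol.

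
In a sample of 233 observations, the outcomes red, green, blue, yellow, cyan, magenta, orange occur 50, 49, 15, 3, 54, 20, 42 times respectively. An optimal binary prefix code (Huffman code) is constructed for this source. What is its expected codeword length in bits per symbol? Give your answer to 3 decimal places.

Probabilities are the counts divided by 233.
Repeatedly combine the two least-probable nodes; the expected code length is the sum of the merged weights.
merge 3/233 + 15/233 → 18/233
merge 18/233 + 20/233 → 38/233
merge 38/233 + 42/233 → 80/233
merge 49/233 + 50/233 → 99/233
merge 54/233 + 80/233 → 134/233
merge 99/233 + 134/233 → 1
L = 18/233 + 38/233 + 80/233 + 99/233 + 134/233 + 1 = 602/233 ≈ 2.584 bits/symbol.

2.584 bits/symbol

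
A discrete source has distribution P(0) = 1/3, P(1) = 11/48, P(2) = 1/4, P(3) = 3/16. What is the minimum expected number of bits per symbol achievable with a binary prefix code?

2 bits/symbol

Repeatedly combine the two least-probable nodes; the expected code length is the sum of the merged weights.
merge 3/16 + 11/48 → 5/12
merge 1/4 + 1/3 → 7/12
merge 5/12 + 7/12 → 1
L = 5/12 + 7/12 + 1 = 2 bits/symbol.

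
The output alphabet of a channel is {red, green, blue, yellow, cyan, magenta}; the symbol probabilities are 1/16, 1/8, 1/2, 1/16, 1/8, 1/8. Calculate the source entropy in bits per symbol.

2.125 bits

Each probability is a power of 1/2, so log₂(1/p) is an integer.
H = Σ p·log₂(1/p) = 1/16·4 + 1/8·3 + 1/2·1 + 1/16·4 + 1/8·3 + 1/8·3 = 2.125 bits.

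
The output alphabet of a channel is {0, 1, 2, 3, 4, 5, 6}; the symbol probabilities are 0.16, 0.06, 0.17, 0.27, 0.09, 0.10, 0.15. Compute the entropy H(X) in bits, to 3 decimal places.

H = −Σ pᵢ log₂ pᵢ.
−0.16·log₂(0.16) = 0.4230
−0.06·log₂(0.06) = 0.2435
−0.17·log₂(0.17) = 0.4346
−0.27·log₂(0.27) = 0.5100
−0.09·log₂(0.09) = 0.3127
−0.10·log₂(0.10) = 0.3322
−0.15·log₂(0.15) = 0.4105
Sum ≈ 2.6666 → 2.667 bits.

2.667 bits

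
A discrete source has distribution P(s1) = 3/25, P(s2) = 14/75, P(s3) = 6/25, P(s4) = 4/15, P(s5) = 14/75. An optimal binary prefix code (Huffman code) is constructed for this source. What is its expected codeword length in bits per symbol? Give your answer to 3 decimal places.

2.307 bits/symbol

Repeatedly combine the two least-probable nodes; the expected code length is the sum of the merged weights.
merge 3/25 + 14/75 → 23/75
merge 14/75 + 6/25 → 32/75
merge 4/15 + 23/75 → 43/75
merge 32/75 + 43/75 → 1
L = 23/75 + 32/75 + 43/75 + 1 = 173/75 ≈ 2.307 bits/symbol.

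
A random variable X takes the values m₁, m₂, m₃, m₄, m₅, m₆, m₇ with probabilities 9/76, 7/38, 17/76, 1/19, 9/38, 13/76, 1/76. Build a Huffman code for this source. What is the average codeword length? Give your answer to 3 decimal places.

2.605 bits/symbol

Repeatedly combine the two least-probable nodes; the expected code length is the sum of the merged weights.
merge 1/76 + 1/19 → 5/76
merge 5/76 + 9/76 → 7/38
merge 13/76 + 7/38 → 27/76
merge 7/38 + 17/76 → 31/76
merge 9/38 + 27/76 → 45/76
merge 31/76 + 45/76 → 1
L = 5/76 + 7/38 + 27/76 + 31/76 + 45/76 + 1 = 99/38 ≈ 2.605 bits/symbol.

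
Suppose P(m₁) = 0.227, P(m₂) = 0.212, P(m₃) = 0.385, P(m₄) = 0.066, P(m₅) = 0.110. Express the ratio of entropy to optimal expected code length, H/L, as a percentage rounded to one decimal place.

96.5%

Entropy H = −Σ p log₂ p ≈ 2.0993 bits.
Huffman merges: 33/500+11/100→22/125; 22/125+53/250→97/250; 227/1000+77/200→153/250; 97/250+153/250→1. L = 272/125 ≈ 2.1760.
Efficiency = H/L = 2.0993/2.1760 = 96.5%.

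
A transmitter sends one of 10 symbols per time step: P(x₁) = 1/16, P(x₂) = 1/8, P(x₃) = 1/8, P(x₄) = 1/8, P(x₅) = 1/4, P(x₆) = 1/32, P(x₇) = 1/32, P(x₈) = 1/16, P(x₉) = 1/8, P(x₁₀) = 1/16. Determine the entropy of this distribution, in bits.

Each probability is a power of 1/2, so log₂(1/p) is an integer.
H = Σ p·log₂(1/p) = 1/16·4 + 1/8·3 + 1/8·3 + 1/8·3 + 1/4·2 + 1/32·5 + 1/32·5 + 1/16·4 + 1/8·3 + 1/16·4 = 3.0625 bits.

3.0625 bits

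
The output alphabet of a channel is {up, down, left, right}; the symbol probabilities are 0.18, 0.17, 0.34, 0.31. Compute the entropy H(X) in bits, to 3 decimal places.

1.933 bits

H = −Σ pᵢ log₂ pᵢ.
−0.18·log₂(0.18) = 0.4453
−0.17·log₂(0.17) = 0.4346
−0.34·log₂(0.34) = 0.5292
−0.31·log₂(0.31) = 0.5238
Sum ≈ 1.9329 → 1.933 bits.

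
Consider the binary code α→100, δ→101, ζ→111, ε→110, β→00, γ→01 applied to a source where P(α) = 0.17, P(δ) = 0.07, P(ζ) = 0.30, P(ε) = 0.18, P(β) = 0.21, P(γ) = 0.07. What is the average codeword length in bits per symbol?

L̄ = Σ pᵢ·ℓᵢ = 0.17·3 + 0.07·3 + 0.30·3 + 0.18·3 + 0.21·2 + 0.07·2 = 2.72 bits/symbol.

2.72 bits/symbol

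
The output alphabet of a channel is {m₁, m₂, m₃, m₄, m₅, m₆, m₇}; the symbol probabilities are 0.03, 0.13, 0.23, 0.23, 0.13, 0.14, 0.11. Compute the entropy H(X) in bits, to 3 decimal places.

2.640 bits

H = −Σ pᵢ log₂ pᵢ.
−0.03·log₂(0.03) = 0.1518
−0.13·log₂(0.13) = 0.3826
−0.23·log₂(0.23) = 0.4877
−0.23·log₂(0.23) = 0.4877
−0.13·log₂(0.13) = 0.3826
−0.14·log₂(0.14) = 0.3971
−0.11·log₂(0.11) = 0.3503
Sum ≈ 2.6398 → 2.640 bits.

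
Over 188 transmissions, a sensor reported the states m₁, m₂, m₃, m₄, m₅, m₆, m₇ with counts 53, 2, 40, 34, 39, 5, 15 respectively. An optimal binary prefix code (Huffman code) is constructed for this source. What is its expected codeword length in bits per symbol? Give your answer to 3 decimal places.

Probabilities are the counts divided by 188.
Repeatedly combine the two least-probable nodes; the expected code length is the sum of the merged weights.
merge 1/94 + 5/188 → 7/188
merge 7/188 + 15/188 → 11/94
merge 11/94 + 17/94 → 14/47
merge 39/188 + 10/47 → 79/188
merge 53/188 + 14/47 → 109/188
merge 79/188 + 109/188 → 1
L = 7/188 + 11/94 + 14/47 + 79/188 + 109/188 + 1 = 461/188 ≈ 2.452 bits/symbol.

2.452 bits/symbol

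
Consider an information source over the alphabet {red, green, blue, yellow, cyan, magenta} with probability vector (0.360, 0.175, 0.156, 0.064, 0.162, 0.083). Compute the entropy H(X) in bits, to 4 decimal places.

2.3660 bits

H = −Σ pᵢ log₂ pᵢ.
−0.360·log₂(0.360) = 0.5306
−0.175·log₂(0.175) = 0.4401
−0.156·log₂(0.156) = 0.4181
−0.064·log₂(0.064) = 0.2538
−0.162·log₂(0.162) = 0.4254
−0.083·log₂(0.083) = 0.2980
Sum ≈ 2.3660 → 2.3660 bits.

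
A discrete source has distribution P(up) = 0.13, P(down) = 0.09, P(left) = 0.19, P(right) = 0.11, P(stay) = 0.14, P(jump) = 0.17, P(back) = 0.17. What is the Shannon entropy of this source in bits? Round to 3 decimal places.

H = −Σ pᵢ log₂ pᵢ.
−0.13·log₂(0.13) = 0.3826
−0.09·log₂(0.09) = 0.3127
−0.19·log₂(0.19) = 0.4552
−0.11·log₂(0.11) = 0.3503
−0.14·log₂(0.14) = 0.3971
−0.17·log₂(0.17) = 0.4346
−0.17·log₂(0.17) = 0.4346
Sum ≈ 2.7671 → 2.767 bits.

2.767 bits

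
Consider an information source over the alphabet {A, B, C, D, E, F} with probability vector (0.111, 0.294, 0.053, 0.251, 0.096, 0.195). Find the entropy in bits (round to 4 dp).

H = −Σ pᵢ log₂ pᵢ.
−0.111·log₂(0.111) = 0.3520
−0.294·log₂(0.294) = 0.5192
−0.053·log₂(0.053) = 0.2246
−0.251·log₂(0.251) = 0.5006
−0.096·log₂(0.096) = 0.3246
−0.195·log₂(0.195) = 0.4599
Sum ≈ 2.3809 → 2.3809 bits.

2.3809 bits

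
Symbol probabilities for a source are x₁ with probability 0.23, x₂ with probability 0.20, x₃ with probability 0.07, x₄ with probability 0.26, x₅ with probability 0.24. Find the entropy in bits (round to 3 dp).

H = −Σ pᵢ log₂ pᵢ.
−0.23·log₂(0.23) = 0.4877
−0.20·log₂(0.20) = 0.4644
−0.07·log₂(0.07) = 0.2686
−0.26·log₂(0.26) = 0.5053
−0.24·log₂(0.24) = 0.4941
Sum ≈ 2.2200 → 2.220 bits.

2.220 bits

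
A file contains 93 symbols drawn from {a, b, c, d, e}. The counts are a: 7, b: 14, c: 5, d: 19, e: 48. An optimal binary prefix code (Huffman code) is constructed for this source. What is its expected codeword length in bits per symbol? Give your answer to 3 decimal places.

1.892 bits/symbol

Probabilities are the counts divided by 93.
Repeatedly combine the two least-probable nodes; the expected code length is the sum of the merged weights.
merge 5/93 + 7/93 → 4/31
merge 4/31 + 14/93 → 26/93
merge 19/93 + 26/93 → 15/31
merge 15/31 + 16/31 → 1
L = 4/31 + 26/93 + 15/31 + 1 = 176/93 ≈ 1.892 bits/symbol.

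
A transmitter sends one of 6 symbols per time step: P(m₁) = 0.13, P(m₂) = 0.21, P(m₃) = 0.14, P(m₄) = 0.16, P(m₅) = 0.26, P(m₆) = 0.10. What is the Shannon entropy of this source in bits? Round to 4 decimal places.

H = −Σ pᵢ log₂ pᵢ.
−0.13·log₂(0.13) = 0.3826
−0.21·log₂(0.21) = 0.4728
−0.14·log₂(0.14) = 0.3971
−0.16·log₂(0.16) = 0.4230
−0.26·log₂(0.26) = 0.5053
−0.10·log₂(0.10) = 0.3322
Sum ≈ 2.5131 → 2.5131 bits.

2.5131 bits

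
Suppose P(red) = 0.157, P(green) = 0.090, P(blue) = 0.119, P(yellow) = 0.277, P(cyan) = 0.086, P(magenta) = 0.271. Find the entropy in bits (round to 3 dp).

2.425 bits

H = −Σ pᵢ log₂ pᵢ.
−0.157·log₂(0.157) = 0.4194
−0.090·log₂(0.090) = 0.3127
−0.119·log₂(0.119) = 0.3654
−0.277·log₂(0.277) = 0.5130
−0.086·log₂(0.086) = 0.3044
−0.271·log₂(0.271) = 0.5105
Sum ≈ 2.4254 → 2.425 bits.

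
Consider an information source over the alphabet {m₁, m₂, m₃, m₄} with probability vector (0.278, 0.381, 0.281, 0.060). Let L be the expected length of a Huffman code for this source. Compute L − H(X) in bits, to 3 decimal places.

0.155 bits

Entropy H = −Σ p log₂ p ≈ 1.8020 bits.
Huffman merges: 3/50+139/500→169/500; 281/1000+169/500→619/1000; 381/1000+619/1000→1. L = 1957/1000 ≈ 1.9570.
L − H = 1.9570 − 1.8020 = 0.155 bits.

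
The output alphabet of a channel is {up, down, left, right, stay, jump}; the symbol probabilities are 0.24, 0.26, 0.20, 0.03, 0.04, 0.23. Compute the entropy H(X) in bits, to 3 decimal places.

2.289 bits

H = −Σ pᵢ log₂ pᵢ.
−0.24·log₂(0.24) = 0.4941
−0.26·log₂(0.26) = 0.5053
−0.20·log₂(0.20) = 0.4644
−0.03·log₂(0.03) = 0.1518
−0.04·log₂(0.04) = 0.1858
−0.23·log₂(0.23) = 0.4877
Sum ≈ 2.2890 → 2.289 bits.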